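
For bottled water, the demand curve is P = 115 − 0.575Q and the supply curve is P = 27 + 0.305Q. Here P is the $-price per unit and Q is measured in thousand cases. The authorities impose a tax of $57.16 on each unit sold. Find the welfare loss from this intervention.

$1856.40 thousand

Competitive equilibrium: 115 − 0.575Q = 27 + 0.305Q → Q* = 100, P* = 57.5.
With the tax, the buyer price exceeds the seller price by 57.16: (115 − 0.575Q) − (27 + 0.305Q) = 57.16 → Q' = 35.0455.
ΔQ = 100 − 35.0455 = 64.9545; the wedge equals the tax, 57.16.
Deadweight loss = ½ × 64.9545 × 57.16 = $1856.40 thousand.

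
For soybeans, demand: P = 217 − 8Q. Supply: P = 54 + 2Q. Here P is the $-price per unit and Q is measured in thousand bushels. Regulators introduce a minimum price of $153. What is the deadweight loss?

Competitive equilibrium: 217 − 8Q = 54 + 2Q → Q* = 16.3, P* = 86.6.
At the floor P = 153, quantity demanded = (217 − 153)/8 = 8.
Sellers' marginal cost at Q' = 8: 54 + 2·8 = 70.
ΔQ = 16.3 − 8 = 8.3; wedge = 153 − 70 = 83.
Deadweight loss = ½ × 8.3 × 83 = $344.45 thousand.

$344.45 thousand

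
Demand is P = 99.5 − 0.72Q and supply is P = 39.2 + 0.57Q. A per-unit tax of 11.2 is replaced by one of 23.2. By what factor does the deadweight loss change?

Competitive equilibrium: 99.5 − 0.72Q = 39.2 + 0.57Q → Q* = 46.7442, P* = 65.8442.
For a per-unit tax t: ΔQ = t/1.29, so DWL = ½·t·(t/1.29) = t²/2.58.
At t = 11.2: DWL = 48.620. At t = 23.2: DWL = 208.620.
Ratio = (23.2/11.2)² = 4.291.

4.291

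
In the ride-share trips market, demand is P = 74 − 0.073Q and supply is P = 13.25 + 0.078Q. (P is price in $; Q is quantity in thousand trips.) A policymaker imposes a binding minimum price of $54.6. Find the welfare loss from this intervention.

$1408.06 thousand

Competitive equilibrium: 74 − 0.073Q = 13.25 + 0.078Q → Q* = 402.3179, P* = 44.6308.
At the floor P = 54.6, quantity demanded = (74 − 54.6)/0.073 = 265.7534.
Sellers' marginal cost at Q' = 265.7534: 13.25 + 0.078·265.7534 = 33.9788.
ΔQ = 402.3179 − 265.7534 = 136.5645; wedge = 54.6 − 33.9788 = 20.6212.
The triangle = ½ × 136.5645 × 20.6212 = $1408.06 thousand.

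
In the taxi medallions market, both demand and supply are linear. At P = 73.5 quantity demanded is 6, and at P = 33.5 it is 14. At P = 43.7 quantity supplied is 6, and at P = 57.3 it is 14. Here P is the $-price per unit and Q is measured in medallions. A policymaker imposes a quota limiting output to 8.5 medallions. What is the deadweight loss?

Demand slope = (33.5 − 73.5)/(14 − 6) = −5, so P = 103.5 − 5Q.
Supply slope = (57.3 − 43.7)/(14 − 6) = 1.7, so P = 33.5 + 1.7Q.
Competitive equilibrium: 103.5 − 5Q = 33.5 + 1.7Q → Q* = 10.4478, P* = 51.2612.
At Q = 8.5: demand price = 103.5 − 5·8.5 = 61; supply price = 33.5 + 1.7·8.5 = 47.95.
ΔQ = 10.4478 − 8.5 = 1.9478; wedge = 61 − 47.95 = 13.05.
Deadweight loss = ½ × 1.9478 × 13.05 = $12.71.

$12.71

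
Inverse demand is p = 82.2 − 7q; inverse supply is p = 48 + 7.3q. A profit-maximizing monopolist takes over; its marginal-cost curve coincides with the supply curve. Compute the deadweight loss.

4.42

Competitive equilibrium: 82.2 − 7q = 48 + 7.3q → q* = 2.3916, p* = 65.4587.
Marginal revenue: MR = 82.2 − 14q. Set MR = MC: 82.2 − 14q = 48 + 7.3q → q_m = 1.6056.
Price p_m = 82.2 − 7·1.6056 = 70.9608; MC(q_m) = 48 + 7.3·1.6056 = 59.7209.
Competitive q* = 2.3916, so Δq = 0.786; wedge = 70.9608 − 59.7209 = 11.2399.
Deadweight loss = ½ × 0.786 × 11.2399 = 4.42.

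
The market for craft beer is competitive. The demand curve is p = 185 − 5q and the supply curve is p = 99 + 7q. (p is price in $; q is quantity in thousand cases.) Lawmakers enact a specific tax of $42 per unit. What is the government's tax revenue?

$154 thousand

Competitive equilibrium: 185 − 5q = 99 + 7q → q* = 7.1667, p* = 149.1667.
With the tax, the buyer price exceeds the seller price by 42: (185 − 5q) − (99 + 7q) = 42 → q' = 3.6667.
Tax revenue = 42 × 3.6667 = $154 thousand.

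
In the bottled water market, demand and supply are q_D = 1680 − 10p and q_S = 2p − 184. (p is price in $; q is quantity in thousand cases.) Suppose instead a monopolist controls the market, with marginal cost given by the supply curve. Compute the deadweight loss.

$98.23 thousand

In inverse form: demand p = 168 − 0.1q, supply p = 92 + 0.5q.
Competitive equilibrium: 168 − 0.1q = 92 + 0.5q → q* = 126.6667, p* = 155.3333.
Marginal revenue: MR = 168 − 0.2q. Set MR = MC: 168 − 0.2q = 92 + 0.5q → q_m = 108.5714.
Price p_m = 168 − 0.1·108.5714 = 157.1429; MC(q_m) = 92 + 0.5·108.5714 = 146.2857.
Competitive q* = 126.6667, so Δq = 18.0953; wedge = 157.1429 − 146.2857 = 10.8572.
Welfare loss = ½ × 18.0953 × 10.8572 = $98.23 thousand.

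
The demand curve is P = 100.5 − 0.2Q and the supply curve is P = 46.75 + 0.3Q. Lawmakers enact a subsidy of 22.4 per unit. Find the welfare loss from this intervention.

Competitive equilibrium: 100.5 − 0.2Q = 46.75 + 0.3Q → Q* = 107.5, P* = 79.
The subsidy lowers effective supply by 22.4: P = 24.35 + 0.3Q.
New quantity: 100.5 − 0.2Q = 24.35 + 0.3Q → Q' = 152.3.
Overproduction ΔQ = 152.3 − 107.5 = 44.8; wedge = subsidy = 22.4.
Deadweight loss = ½ × 44.8 × 22.4 = 501.76.

501.76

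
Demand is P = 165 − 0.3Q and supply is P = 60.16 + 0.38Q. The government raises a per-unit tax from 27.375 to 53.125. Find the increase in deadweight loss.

1524.17

Competitive equilibrium: 165 − 0.3Q = 60.16 + 0.38Q → Q* = 154.1765, P* = 118.7471.
For a per-unit tax t: ΔQ = t/0.68, so DWL = ½·t·(t/0.68) = t²/1.36.
At t = 27.375: DWL = 551.023. At t = 53.125: DWL = 2075.195.
Increase = 2075.195 − 551.023 = 1524.17.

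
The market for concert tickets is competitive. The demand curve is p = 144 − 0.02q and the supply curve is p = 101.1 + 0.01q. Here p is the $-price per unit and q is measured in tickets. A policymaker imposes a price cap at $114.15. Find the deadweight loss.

$234.375

Competitive equilibrium: 144 − 0.02q = 101.1 + 0.01q → q* = 1430, p* = 115.4.
At the ceiling p = 114.15, quantity supplied = (114.15 − 101.1)/0.01 = 1305.
Willingness to pay at q' = 1305: 144 − 0.02·1305 = 117.9.
Δq = 1430 − 1305 = 125; wedge = 117.9 − 114.15 = 3.75.
Deadweight loss = ½ × 125 × 3.75 = $234.375.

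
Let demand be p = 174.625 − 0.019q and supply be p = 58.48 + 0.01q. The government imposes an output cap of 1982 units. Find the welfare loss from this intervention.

59341.67

Competitive equilibrium: 174.625 − 0.019q = 58.48 + 0.01q → q* = 4005, p* = 98.53.
At q = 1982: demand price = 174.625 − 0.019·1982 = 136.967; supply price = 58.48 + 0.01·1982 = 78.3.
Δq = 4005 − 1982 = 2023; wedge = 136.967 − 78.3 = 58.667.
Deadweight loss = ½ × 2023 × 58.667 = 59341.67.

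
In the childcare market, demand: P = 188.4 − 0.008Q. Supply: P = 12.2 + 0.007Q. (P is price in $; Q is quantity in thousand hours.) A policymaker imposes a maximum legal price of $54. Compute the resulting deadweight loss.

Competitive equilibrium: 188.4 − 0.008Q = 12.2 + 0.007Q → Q* = 11746.66667, P* = 94.42667.
At the ceiling P = 54, quantity supplied = (54 − 12.2)/0.007 = 5971.42857.
Willingness to pay at Q' = 5971.42857: 188.4 − 0.008·5971.42857 = 140.62857.
ΔQ = 11746.66667 − 5971.42857 = 5775.2381; wedge = 140.62857 − 54 = 86.62857.
The triangle = ½ × 5775.2381 × 86.62857 = $250150.31 thousand.

$250150.31 thousand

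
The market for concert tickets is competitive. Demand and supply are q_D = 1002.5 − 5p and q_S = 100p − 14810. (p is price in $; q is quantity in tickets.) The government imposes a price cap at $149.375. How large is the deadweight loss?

In inverse form: demand p = 200.5 − 0.2q, supply p = 148.1 + 0.01q.
Competitive equilibrium: 200.5 − 0.2q = 148.1 + 0.01q → q* = 249.5238, p* = 150.5952.
At the ceiling p = 149.375, quantity supplied = (149.375 − 148.1)/0.01 = 127.5.
Willingness to pay at q' = 127.5: 200.5 − 0.2·127.5 = 175.
Δq = 249.5238 − 127.5 = 122.0238; wedge = 175 − 149.375 = 25.625.
Welfare loss = ½ × 122.0238 × 25.625 = $1563.43.

$1563.43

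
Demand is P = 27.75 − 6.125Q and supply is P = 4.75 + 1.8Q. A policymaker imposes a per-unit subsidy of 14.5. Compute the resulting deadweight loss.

Competitive equilibrium: 27.75 − 6.125Q = 4.75 + 1.8Q → Q* = 2.90221, P* = 9.97397.
The subsidy lowers effective supply by 14.5: P = 1.8Q − 9.75.
New quantity: 27.75 − 6.125Q = 1.8Q − 9.75 → Q' = 4.73186.
Overproduction ΔQ = 4.73186 − 2.90221 = 1.82965; wedge = subsidy = 14.5.
Deadweight loss = ½ × 1.82965 × 14.5 = 13.26.

13.26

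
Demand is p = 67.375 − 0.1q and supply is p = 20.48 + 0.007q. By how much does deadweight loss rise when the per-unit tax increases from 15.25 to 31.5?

3549.94

Competitive equilibrium: 67.375 − 0.1q = 20.48 + 0.007q → q* = 438.271, p* = 23.5479.
For a per-unit tax t: Δq = t/0.107, so DWL = ½·t·(t/0.107) = t²/0.214.
At t = 15.25: DWL = 1086.741. At t = 31.5: DWL = 4636.682.
Increase = 4636.682 − 1086.741 = 3549.94.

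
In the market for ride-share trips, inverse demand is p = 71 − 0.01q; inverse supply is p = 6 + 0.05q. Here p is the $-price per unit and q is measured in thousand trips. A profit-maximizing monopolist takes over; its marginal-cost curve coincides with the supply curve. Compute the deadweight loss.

Competitive equilibrium: 71 − 0.01q = 6 + 0.05q → q* = 1083.3333, p* = 60.1667.
Marginal revenue: MR = 71 − 0.02q. Set MR = MC: 71 − 0.02q = 6 + 0.05q → q_m = 928.5714.
Price p_m = 71 − 0.01·928.5714 = 61.7143; MC(q_m) = 6 + 0.05·928.5714 = 52.4286.
Competitive q* = 1083.3333, so Δq = 154.7619; wedge = 61.7143 − 52.4286 = 9.2857.
Welfare loss = ½ × 154.7619 × 9.2857 = $718.54 thousand.

$718.54 thousand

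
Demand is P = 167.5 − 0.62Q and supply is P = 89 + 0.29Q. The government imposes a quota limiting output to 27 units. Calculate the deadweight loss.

Competitive equilibrium: 167.5 − 0.62Q = 89 + 0.29Q → Q* = 86.2637, P* = 114.0165.
At Q = 27: demand price = 167.5 − 0.62·27 = 150.76; supply price = 89 + 0.29·27 = 96.83.
ΔQ = 86.2637 − 27 = 59.2637; wedge = 150.76 − 96.83 = 53.93.
DWL = ½ × 59.2637 × 53.93 = 1598.05.

1598.05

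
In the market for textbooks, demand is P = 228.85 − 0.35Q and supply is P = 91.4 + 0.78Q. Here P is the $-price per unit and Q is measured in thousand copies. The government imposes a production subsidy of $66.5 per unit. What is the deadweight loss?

Competitive equilibrium: 228.85 − 0.35Q = 91.4 + 0.78Q → Q* = 121.6372, P* = 186.277.
The subsidy lowers effective supply by 66.5: P = 24.9 + 0.78Q.
New quantity: 228.85 − 0.35Q = 24.9 + 0.78Q → Q' = 180.4867.
Overproduction ΔQ = 180.4867 − 121.6372 = 58.8495; wedge = subsidy = 66.5.
Deadweight loss = ½ × 58.8495 × 66.5 = $1956.75 thousand.

$1956.75 thousand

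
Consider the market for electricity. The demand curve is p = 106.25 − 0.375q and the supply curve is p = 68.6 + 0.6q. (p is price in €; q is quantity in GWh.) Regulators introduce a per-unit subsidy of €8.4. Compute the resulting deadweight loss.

Competitive equilibrium: 106.25 − 0.375q = 68.6 + 0.6q → q* = 38.6154, p* = 91.7692.
The subsidy lowers effective supply by 8.4: p = 60.2 + 0.6q.
New quantity: 106.25 − 0.375q = 60.2 + 0.6q → q' = 47.2308.
Overproduction Δq = 47.2308 − 38.6154 = 8.6154; wedge = subsidy = 8.4.
Deadweight loss = ½ × 8.6154 × 8.4 = €36.18.

€36.18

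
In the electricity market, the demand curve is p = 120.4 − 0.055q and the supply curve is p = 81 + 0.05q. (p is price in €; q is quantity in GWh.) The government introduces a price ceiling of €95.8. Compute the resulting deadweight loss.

Competitive equilibrium: 120.4 − 0.055q = 81 + 0.05q → q* = 375.2381, p* = 99.7619.
At the ceiling p = 95.8, quantity supplied = (95.8 − 81)/0.05 = 296.
Willingness to pay at q' = 296: 120.4 − 0.055·296 = 104.12.
Δq = 375.2381 − 296 = 79.2381; wedge = 104.12 − 95.8 = 8.32.
The triangle = ½ × 79.2381 × 8.32 = €329.63.

€329.63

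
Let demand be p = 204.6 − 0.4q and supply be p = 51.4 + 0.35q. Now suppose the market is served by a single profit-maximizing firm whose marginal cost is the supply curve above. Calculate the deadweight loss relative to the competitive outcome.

Competitive equilibrium: 204.6 − 0.4q = 51.4 + 0.35q → q* = 204.2667, p* = 122.8933.
Marginal revenue: MR = 204.6 − 0.8q. Set MR = MC: 204.6 − 0.8q = 51.4 + 0.35q → q_m = 133.2174.
Price p_m = 204.6 − 0.4·133.2174 = 151.313; MC(q_m) = 51.4 + 0.35·133.2174 = 98.0261.
Competitive q* = 204.2667, so Δq = 71.0493; wedge = 151.313 − 98.0261 = 53.2869.
The triangle = ½ × 71.0493 × 53.2869 = 1893.

1893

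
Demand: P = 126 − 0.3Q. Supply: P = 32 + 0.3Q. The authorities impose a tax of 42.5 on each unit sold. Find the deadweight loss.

1505.21

Competitive equilibrium: 126 − 0.3Q = 32 + 0.3Q → Q* = 156.6667, P* = 79.
With the tax, the buyer price exceeds the seller price by 42.5: (126 − 0.3Q) − (32 + 0.3Q) = 42.5 → Q' = 85.8333.
ΔQ = 156.6667 − 85.8333 = 70.8334; the wedge equals the tax, 42.5.
The triangle = ½ × 70.8334 × 42.5 = 1505.21.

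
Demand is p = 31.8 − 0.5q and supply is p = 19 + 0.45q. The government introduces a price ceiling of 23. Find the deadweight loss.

Competitive equilibrium: 31.8 − 0.5q = 19 + 0.45q → q* = 13.4737, p* = 25.0632.
At the ceiling p = 23, quantity supplied = (23 − 19)/0.45 = 8.8889.
Willingness to pay at q' = 8.8889: 31.8 − 0.5·8.8889 = 27.3556.
Δq = 13.4737 − 8.8889 = 4.5848; wedge = 27.3556 − 23 = 4.3556.
DWL = ½ × 4.5848 × 4.3556 = 9.98.

9.98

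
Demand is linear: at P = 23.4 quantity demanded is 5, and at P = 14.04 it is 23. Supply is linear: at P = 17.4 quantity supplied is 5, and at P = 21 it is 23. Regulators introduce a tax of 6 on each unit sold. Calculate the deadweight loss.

25

Demand slope = (14.04 − 23.4)/(23 − 5) = −0.52, so P = 26 − 0.52Q.
Supply slope = (21 − 17.4)/(23 − 5) = 0.2, so P = 16.4 + 0.2Q.
Competitive equilibrium: 26 − 0.52Q = 16.4 + 0.2Q → Q* = 13.3333, P* = 19.0667.
With the tax, the buyer price exceeds the seller price by 6: (26 − 0.52Q) − (16.4 + 0.2Q) = 6 → Q' = 5.
ΔQ = 13.3333 − 5 = 8.3333; the wedge equals the tax, 6.
DWL = ½ × 8.3333 × 6 = 25.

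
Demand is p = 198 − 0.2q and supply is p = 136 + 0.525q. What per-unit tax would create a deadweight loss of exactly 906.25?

Competitive equilibrium: 198 − 0.2q = 136 + 0.525q → q* = 85.5172, p* = 180.8966.
A tax t gives Δq = t/0.725 and wedge t, so DWL = t²/1.45.
t²/1.45 = 906.25 → t² = 1314.0625 → t = 36.25.

36.25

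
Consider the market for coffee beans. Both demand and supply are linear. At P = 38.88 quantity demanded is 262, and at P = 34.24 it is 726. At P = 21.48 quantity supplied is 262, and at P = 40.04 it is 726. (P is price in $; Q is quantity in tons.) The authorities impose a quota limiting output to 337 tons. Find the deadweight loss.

$1863.225

Demand slope = (34.24 − 38.88)/(726 − 262) = −0.01, so P = 41.5 − 0.01Q.
Supply slope = (40.04 − 21.48)/(726 − 262) = 0.04, so P = 11 + 0.04Q.
Competitive equilibrium: 41.5 − 0.01Q = 11 + 0.04Q → Q* = 610, P* = 35.4.
At Q = 337: demand price = 41.5 − 0.01·337 = 38.13; supply price = 11 + 0.04·337 = 24.48.
ΔQ = 610 − 337 = 273; wedge = 38.13 − 24.48 = 13.65.
DWL = ½ × 273 × 13.65 = $1863.225.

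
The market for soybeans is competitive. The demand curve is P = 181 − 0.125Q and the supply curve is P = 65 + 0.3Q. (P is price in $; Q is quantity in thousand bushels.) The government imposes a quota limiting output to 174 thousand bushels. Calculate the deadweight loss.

$2080.24 thousand

Competitive equilibrium: 181 − 0.125Q = 65 + 0.3Q → Q* = 272.9412, P* = 146.8824.
At Q = 174: demand price = 181 − 0.125·174 = 159.25; supply price = 65 + 0.3·174 = 117.2.
ΔQ = 272.9412 − 174 = 98.9412; wedge = 159.25 − 117.2 = 42.05.
Deadweight loss = ½ × 98.9412 × 42.05 = $2080.24 thousand.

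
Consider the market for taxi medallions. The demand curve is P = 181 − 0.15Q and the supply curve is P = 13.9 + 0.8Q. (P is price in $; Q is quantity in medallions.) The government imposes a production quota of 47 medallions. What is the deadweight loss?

Competitive equilibrium: 181 − 0.15Q = 13.9 + 0.8Q → Q* = 175.8947, P* = 154.6158.
At Q = 47: demand price = 181 − 0.15·47 = 173.95; supply price = 13.9 + 0.8·47 = 51.5.
ΔQ = 175.8947 − 47 = 128.8947; wedge = 173.95 − 51.5 = 122.45.
DWL = ½ × 128.8947 × 122.45 = $7891.58.

$7891.58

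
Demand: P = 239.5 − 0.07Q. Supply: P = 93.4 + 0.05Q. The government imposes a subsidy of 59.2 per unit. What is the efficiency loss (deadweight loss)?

Competitive equilibrium: 239.5 − 0.07Q = 93.4 + 0.05Q → Q* = 1217.5, P* = 154.275.
The subsidy lowers effective supply by 59.2: P = 34.2 + 0.05Q.
New quantity: 239.5 − 0.07Q = 34.2 + 0.05Q → Q' = 1710.8333.
Overproduction ΔQ = 1710.8333 − 1217.5 = 493.3333; wedge = subsidy = 59.2.
Welfare loss = ½ × 493.3333 × 59.2 = 14602.67.

14602.67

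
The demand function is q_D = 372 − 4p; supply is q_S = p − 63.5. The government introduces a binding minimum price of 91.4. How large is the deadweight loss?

In inverse form: demand p = 93 − 0.25q, supply p = 63.5 + q.
Competitive equilibrium: 93 − 0.25q = 63.5 + q → q* = 23.6, p* = 87.1.
At the floor p = 91.4, quantity demanded = (93 − 91.4)/0.25 = 6.4.
Sellers' marginal cost at q' = 6.4: 63.5 + 1·6.4 = 69.9.
Δq = 23.6 − 6.4 = 17.2; wedge = 91.4 − 69.9 = 21.5.
Welfare loss = ½ × 17.2 × 21.5 = 184.90.

184.90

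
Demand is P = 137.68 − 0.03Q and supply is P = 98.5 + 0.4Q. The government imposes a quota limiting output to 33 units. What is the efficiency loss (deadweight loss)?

Competitive equilibrium: 137.68 − 0.03Q = 98.5 + 0.4Q → Q* = 91.1163, P* = 134.9465.
At Q = 33: demand price = 137.68 − 0.03·33 = 136.69; supply price = 98.5 + 0.4·33 = 111.7.
ΔQ = 91.1163 − 33 = 58.1163; wedge = 136.69 − 111.7 = 24.99.
Welfare loss = ½ × 58.1163 × 24.99 = 726.16.

726.16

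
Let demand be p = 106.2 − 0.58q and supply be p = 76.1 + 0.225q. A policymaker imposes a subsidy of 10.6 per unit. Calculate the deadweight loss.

Competitive equilibrium: 106.2 − 0.58q = 76.1 + 0.225q → q* = 37.3913, p* = 84.513.
The subsidy lowers effective supply by 10.6: p = 65.5 + 0.225q.
New quantity: 106.2 − 0.58q = 65.5 + 0.225q → q' = 50.559.
Overproduction Δq = 50.559 − 37.3913 = 13.1677; wedge = subsidy = 10.6.
Welfare loss = ½ × 13.1677 × 10.6 = 69.79.

69.79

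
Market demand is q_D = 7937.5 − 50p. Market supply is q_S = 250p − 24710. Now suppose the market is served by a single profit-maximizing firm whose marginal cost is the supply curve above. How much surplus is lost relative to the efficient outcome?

15449.42

In inverse form: demand p = 158.75 − 0.02q, supply p = 98.84 + 0.004q.
Competitive equilibrium: 158.75 − 0.02q = 98.84 + 0.004q → q* = 2496.25, p* = 108.825.
Marginal revenue: MR = 158.75 − 0.04q. Set MR = MC: 158.75 − 0.04q = 98.84 + 0.004q → q_m = 1361.59091.
Price p_m = 158.75 − 0.02·1361.59091 = 131.51818; MC(q_m) = 98.84 + 0.004·1361.59091 = 104.28636.
Competitive q* = 2496.25, so Δq = 1134.65909; wedge = 131.51818 − 104.28636 = 27.23182.
DWL = ½ × 1134.65909 × 27.23182 = 15449.42.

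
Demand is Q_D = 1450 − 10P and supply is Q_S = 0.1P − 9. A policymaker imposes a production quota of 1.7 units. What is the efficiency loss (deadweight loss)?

70.85

In inverse form: demand P = 145 − 0.1Q, supply P = 90 + 10Q.
Competitive equilibrium: 145 − 0.1Q = 90 + 10Q → Q* = 5.4455, P* = 144.4554.
At Q = 1.7: demand price = 145 − 0.1·1.7 = 144.83; supply price = 90 + 10·1.7 = 107.
ΔQ = 5.4455 − 1.7 = 3.7455; wedge = 144.83 − 107 = 37.83.
Deadweight loss = ½ × 3.7455 × 37.83 = 70.85.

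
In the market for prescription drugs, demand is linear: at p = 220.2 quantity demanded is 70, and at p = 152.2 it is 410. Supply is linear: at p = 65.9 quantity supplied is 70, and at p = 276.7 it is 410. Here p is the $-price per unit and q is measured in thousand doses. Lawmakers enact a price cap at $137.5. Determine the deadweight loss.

$2166.19 thousand

Demand slope = (152.2 − 220.2)/(410 − 70) = −0.2, so p = 234.2 − 0.2q.
Supply slope = (276.7 − 65.9)/(410 − 70) = 0.62, so p = 22.5 + 0.62q.
Competitive equilibrium: 234.2 − 0.2q = 22.5 + 0.62q → q* = 258.17073, p* = 182.56585.
At the ceiling p = 137.5, quantity supplied = (137.5 − 22.5)/0.62 = 185.48387.
Willingness to pay at q' = 185.48387: 234.2 − 0.2·185.48387 = 197.10323.
Δq = 258.17073 − 185.48387 = 72.68686; wedge = 197.10323 − 137.5 = 59.60323.
Welfare loss = ½ × 72.68686 × 59.60323 = $2166.19 thousand.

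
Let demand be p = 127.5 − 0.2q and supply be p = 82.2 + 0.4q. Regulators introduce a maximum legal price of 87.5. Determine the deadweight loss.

1162.52

Competitive equilibrium: 127.5 − 0.2q = 82.2 + 0.4q → q* = 75.5, p* = 112.4.
At the ceiling p = 87.5, quantity supplied = (87.5 − 82.2)/0.4 = 13.25.
Willingness to pay at q' = 13.25: 127.5 − 0.2·13.25 = 124.85.
Δq = 75.5 − 13.25 = 62.25; wedge = 124.85 − 87.5 = 37.35.
Deadweight loss = ½ × 62.25 × 37.35 = 1162.52.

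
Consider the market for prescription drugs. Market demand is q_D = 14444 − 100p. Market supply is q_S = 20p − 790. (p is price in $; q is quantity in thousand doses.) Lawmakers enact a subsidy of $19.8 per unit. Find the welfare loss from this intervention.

$3267 thousand

In inverse form: demand p = 144.44 − 0.01q, supply p = 39.5 + 0.05q.
Competitive equilibrium: 144.44 − 0.01q = 39.5 + 0.05q → q* = 1749, p* = 126.95.
The subsidy lowers effective supply by 19.8: p = 19.7 + 0.05q.
New quantity: 144.44 − 0.01q = 19.7 + 0.05q → q' = 2079.
Overproduction Δq = 2079 − 1749 = 330; wedge = subsidy = 19.8.
Welfare loss = ½ × 330 × 19.8 = $3267 thousand.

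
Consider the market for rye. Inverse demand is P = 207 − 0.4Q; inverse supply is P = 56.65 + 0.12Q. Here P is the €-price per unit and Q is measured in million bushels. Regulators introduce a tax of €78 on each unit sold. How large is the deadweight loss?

€5850 million

Competitive equilibrium: 207 − 0.4Q = 56.65 + 0.12Q → Q* = 289.1346, P* = 91.3462.
With the tax, the buyer price exceeds the seller price by 78: (207 − 0.4Q) − (56.65 + 0.12Q) = 78 → Q' = 139.1346.
ΔQ = 289.1346 − 139.1346 = 150; the wedge equals the tax, 78.
DWL = ½ × 150 × 78 = €5850 million.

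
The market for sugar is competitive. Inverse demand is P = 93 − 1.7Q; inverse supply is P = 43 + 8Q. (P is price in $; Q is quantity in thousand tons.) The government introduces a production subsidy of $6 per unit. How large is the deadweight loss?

$1.86 thousand

Competitive equilibrium: 93 − 1.7Q = 43 + 8Q → Q* = 5.1546, P* = 84.2371.
The subsidy lowers effective supply by 6: P = 37 + 8Q.
New quantity: 93 − 1.7Q = 37 + 8Q → Q' = 5.7732.
Overproduction ΔQ = 5.7732 − 5.1546 = 0.6186; wedge = subsidy = 6.
Welfare loss = ½ × 0.6186 × 6 = $1.86 thousand.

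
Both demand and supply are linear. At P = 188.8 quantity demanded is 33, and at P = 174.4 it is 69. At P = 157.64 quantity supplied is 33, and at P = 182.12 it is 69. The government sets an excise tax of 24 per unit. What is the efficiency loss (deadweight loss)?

Demand slope = (174.4 − 188.8)/(69 − 33) = −0.4, so P = 202 − 0.4Q.
Supply slope = (182.12 − 157.64)/(69 − 33) = 0.68, so P = 135.2 + 0.68Q.
Competitive equilibrium: 202 − 0.4Q = 135.2 + 0.68Q → Q* = 61.8519, P* = 177.2593.
With the tax, the buyer price exceeds the seller price by 24: (202 − 0.4Q) − (135.2 + 0.68Q) = 24 → Q' = 39.6296.
ΔQ = 61.8519 − 39.6296 = 22.2223; the wedge equals the tax, 24.
Welfare loss = ½ × 22.2223 × 24 = 266.67.

266.67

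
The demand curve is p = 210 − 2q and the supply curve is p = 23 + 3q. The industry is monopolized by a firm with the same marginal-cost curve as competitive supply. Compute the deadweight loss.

Competitive equilibrium: 210 − 2q = 23 + 3q → q* = 37.4, p* = 135.2.
Marginal revenue: MR = 210 − 4q. Set MR = MC: 210 − 4q = 23 + 3q → q_m = 26.7143.
Price p_m = 210 − 2·26.7143 = 156.5714; MC(q_m) = 23 + 3·26.7143 = 103.1429.
Competitive q* = 37.4, so Δq = 10.6857; wedge = 156.5714 − 103.1429 = 53.4285.
Welfare loss = ½ × 10.6857 × 53.4285 = 285.46.

285.46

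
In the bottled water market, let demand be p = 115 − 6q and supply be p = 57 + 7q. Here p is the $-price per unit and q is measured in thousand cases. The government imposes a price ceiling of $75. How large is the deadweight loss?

$23.22 thousand

Competitive equilibrium: 115 − 6q = 57 + 7q → q* = 4.4615, p* = 88.2308.
At the ceiling p = 75, quantity supplied = (75 − 57)/7 = 2.5714.
Willingness to pay at q' = 2.5714: 115 − 6·2.5714 = 99.5716.
Δq = 4.4615 − 2.5714 = 1.8901; wedge = 99.5716 − 75 = 24.5716.
Welfare loss = ½ × 1.8901 × 24.5716 = $23.22 thousand.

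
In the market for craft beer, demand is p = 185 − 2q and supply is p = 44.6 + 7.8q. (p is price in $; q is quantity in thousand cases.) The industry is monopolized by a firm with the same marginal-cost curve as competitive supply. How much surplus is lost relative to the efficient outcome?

Competitive equilibrium: 185 − 2q = 44.6 + 7.8q → q* = 14.3265, p* = 156.3469.
Marginal revenue: MR = 185 − 4q. Set MR = MC: 185 − 4q = 44.6 + 7.8q → q_m = 11.8983.
Price p_m = 185 − 2·11.8983 = 161.2034; MC(q_m) = 44.6 + 7.8·11.8983 = 137.4067.
Competitive q* = 14.3265, so Δq = 2.4282; wedge = 161.2034 − 137.4067 = 23.7967.
DWL = ½ × 2.4282 × 23.7967 = $28.89 thousand.

$28.89 thousand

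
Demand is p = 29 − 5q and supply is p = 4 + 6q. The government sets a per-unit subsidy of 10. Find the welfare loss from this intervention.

4.55

Competitive equilibrium: 29 − 5q = 4 + 6q → q* = 2.2727, p* = 17.6364.
The subsidy lowers effective supply by 10: p = 6q − 6.
New quantity: 29 − 5q = 6q − 6 → q' = 3.1818.
Overproduction Δq = 3.1818 − 2.2727 = 0.9091; wedge = subsidy = 10.
The triangle = ½ × 0.9091 × 10 = 4.55.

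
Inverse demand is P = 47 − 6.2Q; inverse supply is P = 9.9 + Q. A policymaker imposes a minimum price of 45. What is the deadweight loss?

83.99

Competitive equilibrium: 47 − 6.2Q = 9.9 + Q → Q* = 5.1528, P* = 15.0528.
At the floor P = 45, quantity demanded = (47 − 45)/6.2 = 0.3226.
Sellers' marginal cost at Q' = 0.3226: 9.9 + 1·0.3226 = 10.2226.
ΔQ = 5.1528 − 0.3226 = 4.8302; wedge = 45 − 10.2226 = 34.7774.
DWL = ½ × 4.8302 × 34.7774 = 83.99.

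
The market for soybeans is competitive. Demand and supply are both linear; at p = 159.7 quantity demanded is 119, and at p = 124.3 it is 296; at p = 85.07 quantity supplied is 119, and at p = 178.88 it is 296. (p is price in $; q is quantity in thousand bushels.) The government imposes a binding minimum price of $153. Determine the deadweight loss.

$1724.34 thousand

Demand slope = (124.3 − 159.7)/(296 − 119) = −0.2, so p = 183.5 − 0.2q.
Supply slope = (178.88 − 85.07)/(296 − 119) = 0.53, so p = 22 + 0.53q.
Competitive equilibrium: 183.5 − 0.2q = 22 + 0.53q → q* = 221.2329, p* = 139.2534.
At the floor p = 153, quantity demanded = (183.5 − 153)/0.2 = 152.5.
Sellers' marginal cost at q' = 152.5: 22 + 0.53·152.5 = 102.825.
Δq = 221.2329 − 152.5 = 68.7329; wedge = 153 − 102.825 = 50.175.
DWL = ½ × 68.7329 × 50.175 = $1724.34 thousand.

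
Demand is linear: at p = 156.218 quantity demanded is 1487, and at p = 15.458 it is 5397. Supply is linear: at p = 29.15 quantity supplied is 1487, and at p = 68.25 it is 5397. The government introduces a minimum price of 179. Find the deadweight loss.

265126.87

Demand slope = (15.458 − 156.218)/(5397 − 1487) = −0.036, so p = 209.75 − 0.036q.
Supply slope = (68.25 − 29.15)/(5397 − 1487) = 0.01, so p = 14.28 + 0.01q.
Competitive equilibrium: 209.75 − 0.036q = 14.28 + 0.01q → q* = 4249.347826, p* = 56.773478.
At the floor p = 179, quantity demanded = (209.75 − 179)/0.036 = 854.166667.
Sellers' marginal cost at q' = 854.166667: 14.28 + 0.01·854.166667 = 22.821667.
Δq = 4249.347826 − 854.166667 = 3395.181159; wedge = 179 − 22.821667 = 156.178333.
The triangle = ½ × 3395.181159 × 156.178333 = 265126.87.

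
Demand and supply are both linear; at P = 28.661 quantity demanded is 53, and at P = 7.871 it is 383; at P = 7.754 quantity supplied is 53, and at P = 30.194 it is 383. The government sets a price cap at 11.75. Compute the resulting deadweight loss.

665.93

Demand slope = (7.871 − 28.661)/(383 − 53) = −0.063, so P = 32 − 0.063Q.
Supply slope = (30.194 − 7.754)/(383 − 53) = 0.068, so P = 4.15 + 0.068Q.
Competitive equilibrium: 32 − 0.063Q = 4.15 + 0.068Q → Q* = 212.5954, P* = 18.6065.
At the ceiling P = 11.75, quantity supplied = (11.75 − 4.15)/0.068 = 111.7647.
Willingness to pay at Q' = 111.7647: 32 − 0.063·111.7647 = 24.9588.
ΔQ = 212.5954 − 111.7647 = 100.8307; wedge = 24.9588 − 11.75 = 13.2088.
The triangle = ½ × 100.8307 × 13.2088 = 665.93.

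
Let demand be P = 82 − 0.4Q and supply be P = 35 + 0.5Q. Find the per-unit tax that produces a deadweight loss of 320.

Competitive equilibrium: 82 − 0.4Q = 35 + 0.5Q → Q* = 52.2222, P* = 61.1111.
A tax t gives ΔQ = t/0.9 and wedge t, so DWL = t²/1.8.
t²/1.8 = 320 → t² = 576 → t = 24.

24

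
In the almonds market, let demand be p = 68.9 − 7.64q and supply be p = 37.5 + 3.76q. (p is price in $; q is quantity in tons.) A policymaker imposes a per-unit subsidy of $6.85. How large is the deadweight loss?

$2.06

Competitive equilibrium: 68.9 − 7.64q = 37.5 + 3.76q → q* = 2.7544, p* = 47.8565.
The subsidy lowers effective supply by 6.85: p = 30.65 + 3.76q.
New quantity: 68.9 − 7.64q = 30.65 + 3.76q → q' = 3.3553.
Overproduction Δq = 3.3553 − 2.7544 = 0.6009; wedge = subsidy = 6.85.
Welfare loss = ½ × 0.6009 × 6.85 = $2.06.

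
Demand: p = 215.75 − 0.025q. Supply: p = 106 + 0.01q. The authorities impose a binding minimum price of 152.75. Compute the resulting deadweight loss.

Competitive equilibrium: 215.75 − 0.025q = 106 + 0.01q → q* = 3135.7143, p* = 137.3571.
At the floor p = 152.75, quantity demanded = (215.75 − 152.75)/0.025 = 2520.
Sellers' marginal cost at q' = 2520: 106 + 0.01·2520 = 131.2.
Δq = 3135.7143 − 2520 = 615.7143; wedge = 152.75 − 131.2 = 21.55.
Welfare loss = ½ × 615.7143 × 21.55 = 6634.32.

6634.32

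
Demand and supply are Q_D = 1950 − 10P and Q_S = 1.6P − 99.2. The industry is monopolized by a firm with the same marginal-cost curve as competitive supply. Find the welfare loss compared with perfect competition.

In inverse form: demand P = 195 − 0.1Q, supply P = 62 + 0.625Q.
Competitive equilibrium: 195 − 0.1Q = 62 + 0.625Q → Q* = 183.4483, P* = 176.6552.
Marginal revenue: MR = 195 − 0.2Q. Set MR = MC: 195 − 0.2Q = 62 + 0.625Q → Q_m = 161.2121.
Price P_m = 195 − 0.1·161.2121 = 178.8788; MC(Q_m) = 62 + 0.625·161.2121 = 162.7576.
Competitive Q* = 183.4483, so ΔQ = 22.2362; wedge = 178.8788 − 162.7576 = 16.1212.
Deadweight loss = ½ × 22.2362 × 16.1212 = 179.24.

179.24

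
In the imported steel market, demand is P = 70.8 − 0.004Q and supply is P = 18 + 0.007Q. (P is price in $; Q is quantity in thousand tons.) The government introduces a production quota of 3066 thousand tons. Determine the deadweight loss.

Competitive equilibrium: 70.8 − 0.004Q = 18 + 0.007Q → Q* = 4800, P* = 51.6.
At Q = 3066: demand price = 70.8 − 0.004·3066 = 58.536; supply price = 18 + 0.007·3066 = 39.462.
ΔQ = 4800 − 3066 = 1734; wedge = 58.536 − 39.462 = 19.074.
Welfare loss = ½ × 1734 × 19.074 = $16537.158 thousand.

$16537.158 thousand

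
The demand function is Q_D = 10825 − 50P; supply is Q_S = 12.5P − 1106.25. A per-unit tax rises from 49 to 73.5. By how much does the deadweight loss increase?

15006.25

In inverse form: demand P = 216.5 − 0.02Q, supply P = 88.5 + 0.08Q.
Competitive equilibrium: 216.5 − 0.02Q = 88.5 + 0.08Q → Q* = 1280, P* = 190.9.
For a per-unit tax t: ΔQ = t/0.1, so DWL = ½·t·(t/0.1) = t²/0.2.
At t = 49: DWL = 12005. At t = 73.5: DWL = 27011.25.
Increase = 27011.25 − 12005 = 15006.25.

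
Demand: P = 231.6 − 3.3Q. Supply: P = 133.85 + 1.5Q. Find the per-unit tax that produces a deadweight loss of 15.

12

Competitive equilibrium: 231.6 − 3.3Q = 133.85 + 1.5Q → Q* = 20.3646, P* = 164.3969.
A tax t gives ΔQ = t/4.8 and wedge t, so DWL = t²/9.6.
t²/9.6 = 15 → t² = 144 → t = 12.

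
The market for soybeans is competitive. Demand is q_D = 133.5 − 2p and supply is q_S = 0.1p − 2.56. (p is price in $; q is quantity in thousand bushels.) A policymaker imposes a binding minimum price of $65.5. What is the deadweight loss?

$10.57 thousand

In inverse form: demand p = 66.75 − 0.5q, supply p = 25.6 + 10q.
Competitive equilibrium: 66.75 − 0.5q = 25.6 + 10q → q* = 3.919, p* = 64.7905.
At the floor p = 65.5, quantity demanded = (66.75 − 65.5)/0.5 = 2.5.
Sellers' marginal cost at q' = 2.5: 25.6 + 10·2.5 = 50.6.
Δq = 3.919 − 2.5 = 1.419; wedge = 65.5 − 50.6 = 14.9.
Deadweight loss = ½ × 1.419 × 14.9 = $10.57 thousand.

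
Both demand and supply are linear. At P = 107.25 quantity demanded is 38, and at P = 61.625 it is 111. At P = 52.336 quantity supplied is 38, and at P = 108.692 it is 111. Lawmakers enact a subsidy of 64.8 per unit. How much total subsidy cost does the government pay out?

Demand slope = (61.625 − 107.25)/(111 − 38) = −0.625, so P = 131 − 0.625Q.
Supply slope = (108.692 − 52.336)/(111 − 38) = 0.772, so P = 23 + 0.772Q.
Competitive equilibrium: 131 − 0.625Q = 23 + 0.772Q → Q* = 77.3085, P* = 82.6822.
The subsidy lowers effective supply by 64.8: P = 0.772Q − 41.8.
New quantity: 131 − 0.625Q = 0.772Q − 41.8 → Q' = 123.6936.
Total subsidy cost = 64.8 × 123.6936 = 8015.35.

8015.35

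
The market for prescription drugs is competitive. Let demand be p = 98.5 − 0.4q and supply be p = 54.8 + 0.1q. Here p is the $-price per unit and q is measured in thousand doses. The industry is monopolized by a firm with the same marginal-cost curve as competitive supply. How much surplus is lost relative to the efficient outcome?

$377.22 thousand

Competitive equilibrium: 98.5 − 0.4q = 54.8 + 0.1q → q* = 87.4, p* = 63.54.
Marginal revenue: MR = 98.5 − 0.8q. Set MR = MC: 98.5 − 0.8q = 54.8 + 0.1q → q_m = 48.5556.
Price p_m = 98.5 − 0.4·48.5556 = 79.0778; MC(q_m) = 54.8 + 0.1·48.5556 = 59.6556.
Competitive q* = 87.4, so Δq = 38.8444; wedge = 79.0778 − 59.6556 = 19.4222.
Welfare loss = ½ × 38.8444 × 19.4222 = $377.22 thousand.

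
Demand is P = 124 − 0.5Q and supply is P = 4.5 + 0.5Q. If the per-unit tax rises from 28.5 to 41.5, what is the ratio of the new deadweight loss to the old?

2.120

Competitive equilibrium: 124 − 0.5Q = 4.5 + 0.5Q → Q* = 119.5, P* = 64.25.
For a per-unit tax t: ΔQ = t/1, so DWL = ½·t·(t/1) = t²/2.
At t = 28.5: DWL = 406.125. At t = 41.5: DWL = 861.125.
Ratio = (41.5/28.5)² = 2.120.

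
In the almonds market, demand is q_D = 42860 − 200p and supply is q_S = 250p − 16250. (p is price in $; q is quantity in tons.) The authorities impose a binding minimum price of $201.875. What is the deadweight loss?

$895138.57

In inverse form: demand p = 214.3 − 0.005q, supply p = 65 + 0.004q.
Competitive equilibrium: 214.3 − 0.005q = 65 + 0.004q → q* = 16588.8889, p* = 131.3556.
At the floor p = 201.875, quantity demanded = (214.3 − 201.875)/0.005 = 2485.
Sellers' marginal cost at q' = 2485: 65 + 0.004·2485 = 74.94.
Δq = 16588.8889 − 2485 = 14103.8889; wedge = 201.875 − 74.94 = 126.935.
Deadweight loss = ½ × 14103.8889 × 126.935 = $895138.57.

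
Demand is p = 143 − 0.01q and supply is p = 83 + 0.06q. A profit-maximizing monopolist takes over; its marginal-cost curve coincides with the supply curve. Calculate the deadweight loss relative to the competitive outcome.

401.79

Competitive equilibrium: 143 − 0.01q = 83 + 0.06q → q* = 857.1429, p* = 134.4286.
Marginal revenue: MR = 143 − 0.02q. Set MR = MC: 143 − 0.02q = 83 + 0.06q → q_m = 750.
Price p_m = 143 − 0.01·750 = 135.5; MC(q_m) = 83 + 0.06·750 = 128.
Competitive q* = 857.1429, so Δq = 107.1429; wedge = 135.5 − 128 = 7.5.
Welfare loss = ½ × 107.1429 × 7.5 = 401.79.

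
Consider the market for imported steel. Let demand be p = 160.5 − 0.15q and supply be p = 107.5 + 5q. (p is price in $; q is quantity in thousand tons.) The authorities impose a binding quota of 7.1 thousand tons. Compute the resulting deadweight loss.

Competitive equilibrium: 160.5 − 0.15q = 107.5 + 5q → q* = 10.2913, p* = 158.9563.
At q = 7.1: demand price = 160.5 − 0.15·7.1 = 159.435; supply price = 107.5 + 5·7.1 = 143.
Δq = 10.2913 − 7.1 = 3.1913; wedge = 159.435 − 143 = 16.435.
Deadweight loss = ½ × 3.1913 × 16.435 = $26.22 thousand.

$26.22 thousand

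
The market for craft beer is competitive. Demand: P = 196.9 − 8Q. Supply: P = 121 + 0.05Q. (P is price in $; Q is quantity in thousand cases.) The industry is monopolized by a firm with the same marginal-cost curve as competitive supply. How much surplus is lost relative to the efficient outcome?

Competitive equilibrium: 196.9 − 8Q = 121 + 0.05Q → Q* = 9.4286, P* = 121.4714.
Marginal revenue: MR = 196.9 − 16Q. Set MR = MC: 196.9 − 16Q = 121 + 0.05Q → Q_m = 4.729.
Price P_m = 196.9 − 8·4.729 = 159.068; MC(Q_m) = 121 + 0.05·4.729 = 121.2365.
Competitive Q* = 9.4286, so ΔQ = 4.6996; wedge = 159.068 − 121.2365 = 37.8315.
DWL = ½ × 4.6996 × 37.8315 = $88.90 thousand.

$88.90 thousand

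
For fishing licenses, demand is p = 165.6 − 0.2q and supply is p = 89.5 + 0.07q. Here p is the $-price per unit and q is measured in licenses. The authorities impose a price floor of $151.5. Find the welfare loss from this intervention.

Competitive equilibrium: 165.6 − 0.2q = 89.5 + 0.07q → q* = 281.8519, p* = 109.2296.
At the floor p = 151.5, quantity demanded = (165.6 − 151.5)/0.2 = 70.5.
Sellers' marginal cost at q' = 70.5: 89.5 + 0.07·70.5 = 94.435.
Δq = 281.8519 − 70.5 = 211.3519; wedge = 151.5 − 94.435 = 57.065.
DWL = ½ × 211.3519 × 57.065 = $6030.40.

$6030.40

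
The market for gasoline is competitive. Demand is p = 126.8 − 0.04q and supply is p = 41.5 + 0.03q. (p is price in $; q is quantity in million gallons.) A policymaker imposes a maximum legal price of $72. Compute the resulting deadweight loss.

Competitive equilibrium: 126.8 − 0.04q = 41.5 + 0.03q → q* = 1218.5714, p* = 78.0571.
At the ceiling p = 72, quantity supplied = (72 − 41.5)/0.03 = 1016.6667.
Willingness to pay at q' = 1016.6667: 126.8 − 0.04·1016.6667 = 86.1333.
Δq = 1218.5714 − 1016.6667 = 201.9047; wedge = 86.1333 − 72 = 14.1333.
DWL = ½ × 201.9047 × 14.1333 = $1426.79 million.

$1426.79 million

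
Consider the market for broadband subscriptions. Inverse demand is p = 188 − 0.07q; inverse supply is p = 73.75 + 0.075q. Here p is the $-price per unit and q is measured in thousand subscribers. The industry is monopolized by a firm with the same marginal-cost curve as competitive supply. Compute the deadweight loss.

Competitive equilibrium: 188 − 0.07q = 73.75 + 0.075q → q* = 787.931, p* = 132.8448.
Marginal revenue: MR = 188 − 0.14q. Set MR = MC: 188 − 0.14q = 73.75 + 0.075q → q_m = 531.3953.
Price p_m = 188 − 0.07·531.3953 = 150.8023; MC(q_m) = 73.75 + 0.075·531.3953 = 113.6046.
Competitive q* = 787.931, so Δq = 256.5357; wedge = 150.8023 − 113.6046 = 37.1977.
Deadweight loss = ½ × 256.5357 × 37.1977 = $4771.27 thousand.

$4771.27 thousand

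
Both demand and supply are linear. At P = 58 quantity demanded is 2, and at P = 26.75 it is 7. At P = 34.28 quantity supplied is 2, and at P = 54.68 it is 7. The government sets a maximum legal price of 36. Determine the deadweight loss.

Demand slope = (26.75 − 58)/(7 − 2) = −6.25, so P = 70.5 − 6.25Q.
Supply slope = (54.68 − 34.28)/(7 − 2) = 4.08, so P = 26.12 + 4.08Q.
Competitive equilibrium: 70.5 − 6.25Q = 26.12 + 4.08Q → Q* = 4.2962, P* = 43.6486.
At the ceiling P = 36, quantity supplied = (36 − 26.12)/4.08 = 2.4216.
Willingness to pay at Q' = 2.4216: 70.5 − 6.25·2.4216 = 55.365.
ΔQ = 4.2962 − 2.4216 = 1.8746; wedge = 55.365 − 36 = 19.365.
The triangle = ½ × 1.8746 × 19.365 = 18.15.

18.15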